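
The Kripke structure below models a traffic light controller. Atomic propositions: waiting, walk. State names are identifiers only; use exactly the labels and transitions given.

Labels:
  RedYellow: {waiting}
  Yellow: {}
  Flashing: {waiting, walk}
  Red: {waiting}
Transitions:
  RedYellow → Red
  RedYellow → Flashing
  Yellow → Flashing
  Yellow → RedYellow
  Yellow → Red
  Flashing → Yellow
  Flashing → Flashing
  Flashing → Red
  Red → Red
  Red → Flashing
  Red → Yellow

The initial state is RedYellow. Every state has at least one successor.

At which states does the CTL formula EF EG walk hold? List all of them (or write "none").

States satisfying EG walk: {Flashing}.
States satisfying EF EG walk: {RedYellow, Yellow, Flashing, Red}.

{RedYellow, Yellow, Flashing, Red}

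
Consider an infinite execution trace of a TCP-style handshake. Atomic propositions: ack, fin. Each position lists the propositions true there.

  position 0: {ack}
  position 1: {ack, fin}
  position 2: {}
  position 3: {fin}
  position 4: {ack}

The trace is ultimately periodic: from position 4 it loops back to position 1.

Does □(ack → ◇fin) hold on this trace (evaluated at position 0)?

ack → ◇fin holds at every position 0..4, and those are all positions ever visited, so □(ack → ◇fin) holds.
Positions where ack holds: 0, 1, 4.
Check ◇fin at each: 0→ok, 1→ok, 4→ok.

Yes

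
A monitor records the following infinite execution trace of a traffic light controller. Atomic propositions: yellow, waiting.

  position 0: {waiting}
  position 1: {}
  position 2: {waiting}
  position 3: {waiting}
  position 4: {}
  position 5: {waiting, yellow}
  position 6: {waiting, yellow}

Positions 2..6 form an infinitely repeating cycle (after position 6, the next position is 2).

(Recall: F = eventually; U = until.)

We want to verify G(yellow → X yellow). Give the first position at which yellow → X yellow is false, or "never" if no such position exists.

Check yellow → X yellow at each position in order: 0 ✓, 1 ✓, 2 ✓, 3 ✓, 4 ✓, 5 ✓.
At position 6 the labels are {waiting, yellow} and the next position 2 has {waiting}, so yellow → X yellow is false there. This is the first violation.

6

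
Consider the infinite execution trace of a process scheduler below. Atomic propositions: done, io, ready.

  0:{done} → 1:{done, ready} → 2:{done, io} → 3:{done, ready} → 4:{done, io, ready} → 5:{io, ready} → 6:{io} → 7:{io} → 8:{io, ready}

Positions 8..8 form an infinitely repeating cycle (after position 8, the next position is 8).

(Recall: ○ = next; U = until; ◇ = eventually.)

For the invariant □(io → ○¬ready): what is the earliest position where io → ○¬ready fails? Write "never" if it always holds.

Check io → ○¬ready at each position in order: 0 ✓, 1 ✓.
At position 2 the labels are {done, io} and the next position 3 has {done, ready}, so io → ○¬ready is false there. This is the first violation.

2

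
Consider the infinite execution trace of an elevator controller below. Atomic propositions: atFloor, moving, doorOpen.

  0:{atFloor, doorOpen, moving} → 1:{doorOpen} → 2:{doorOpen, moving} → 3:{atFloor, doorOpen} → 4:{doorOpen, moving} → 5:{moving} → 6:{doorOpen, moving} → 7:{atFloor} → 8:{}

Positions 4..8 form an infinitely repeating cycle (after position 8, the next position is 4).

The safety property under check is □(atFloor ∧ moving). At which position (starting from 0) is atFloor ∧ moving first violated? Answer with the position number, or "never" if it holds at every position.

1

Check atFloor ∧ moving at each position in order: 0 ✓.
At position 1 the labels are {doorOpen}, so atFloor ∧ moving is false there. This is the first violation.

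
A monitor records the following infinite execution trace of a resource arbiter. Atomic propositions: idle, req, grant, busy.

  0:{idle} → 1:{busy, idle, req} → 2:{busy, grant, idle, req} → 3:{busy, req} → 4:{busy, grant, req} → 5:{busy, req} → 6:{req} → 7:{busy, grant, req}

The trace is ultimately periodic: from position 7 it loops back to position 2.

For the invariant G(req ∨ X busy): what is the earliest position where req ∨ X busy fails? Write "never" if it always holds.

req ∨ X busy holds at every position 0..7, and those are all the positions the trace ever visits, so the invariant G(req ∨ X busy) is never violated.

never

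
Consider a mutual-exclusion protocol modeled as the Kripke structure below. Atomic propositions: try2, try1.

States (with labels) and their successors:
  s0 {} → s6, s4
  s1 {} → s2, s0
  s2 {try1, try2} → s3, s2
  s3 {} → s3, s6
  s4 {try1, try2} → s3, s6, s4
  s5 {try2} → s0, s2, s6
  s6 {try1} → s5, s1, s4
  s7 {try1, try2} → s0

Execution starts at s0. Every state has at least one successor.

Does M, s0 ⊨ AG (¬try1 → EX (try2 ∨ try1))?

States satisfying ¬try1 → EX (try2 ∨ try1): {s0, s1, s2, s3, s4, s5, s6, s7}.
States satisfying AG (¬try1 → EX (try2 ∨ try1)): {s0, s1, s2, s3, s4, s5, s6, s7}.
Every state reachable from s0 satisfies ¬try1 → EX (try2 ∨ try1).
s0 ∈ Sat(AG (¬try1 → EX (try2 ∨ try1))).

Holds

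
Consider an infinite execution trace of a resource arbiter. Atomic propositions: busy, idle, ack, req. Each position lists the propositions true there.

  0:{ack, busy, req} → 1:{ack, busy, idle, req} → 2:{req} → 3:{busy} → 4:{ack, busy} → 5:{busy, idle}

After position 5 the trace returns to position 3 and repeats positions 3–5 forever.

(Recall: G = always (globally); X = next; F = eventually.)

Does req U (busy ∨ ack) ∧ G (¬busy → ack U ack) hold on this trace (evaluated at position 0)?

No

Walking from position 0: busy ∨ ack first holds at position 0, and req holds at every earlier position along the way, so req U (busy ∨ ack) holds.
¬busy → ack U ack must hold at every position from 0 onward. It fails at position 2, so G (¬busy → ack U ack) is false.
Positions where ¬busy holds: 2.
Check ack U ack at each: 2→fails.
At position 0: req U (busy ∨ ack) is true; G (¬busy → ack U ack) is false; so req U (busy ∨ ack) ∧ G (¬busy → ack U ack) is false.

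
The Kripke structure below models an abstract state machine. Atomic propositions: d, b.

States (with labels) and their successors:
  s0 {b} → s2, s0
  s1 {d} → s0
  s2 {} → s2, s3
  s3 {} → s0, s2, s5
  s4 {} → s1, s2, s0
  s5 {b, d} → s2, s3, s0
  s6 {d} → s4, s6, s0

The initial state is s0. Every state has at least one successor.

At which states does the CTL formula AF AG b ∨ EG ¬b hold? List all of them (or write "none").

{s2, s3, s4, s6}

States satisfying AG b: ∅.
States satisfying AF AG b: ∅.
States satisfying ¬b: {s1, s2, s3, s4, s6}.
States satisfying EG ¬b: {s2, s3, s4, s6}.
States satisfying AF AG b ∨ EG ¬b: {s2, s3, s4, s6}.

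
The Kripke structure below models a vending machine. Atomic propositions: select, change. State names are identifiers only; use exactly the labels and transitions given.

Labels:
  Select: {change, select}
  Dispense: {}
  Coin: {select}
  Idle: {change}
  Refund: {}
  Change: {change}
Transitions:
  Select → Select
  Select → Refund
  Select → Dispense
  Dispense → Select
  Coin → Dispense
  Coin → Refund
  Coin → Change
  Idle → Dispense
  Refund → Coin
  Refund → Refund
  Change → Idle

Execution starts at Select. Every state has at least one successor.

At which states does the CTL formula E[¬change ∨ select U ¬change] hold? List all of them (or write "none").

{Select, Dispense, Coin, Refund}

States satisfying ¬change ∨ select: {Select, Dispense, Coin, Refund}.
States satisfying ¬change: {Dispense, Coin, Refund}.
States satisfying E[¬change ∨ select U ¬change]: {Select, Dispense, Coin, Refund}.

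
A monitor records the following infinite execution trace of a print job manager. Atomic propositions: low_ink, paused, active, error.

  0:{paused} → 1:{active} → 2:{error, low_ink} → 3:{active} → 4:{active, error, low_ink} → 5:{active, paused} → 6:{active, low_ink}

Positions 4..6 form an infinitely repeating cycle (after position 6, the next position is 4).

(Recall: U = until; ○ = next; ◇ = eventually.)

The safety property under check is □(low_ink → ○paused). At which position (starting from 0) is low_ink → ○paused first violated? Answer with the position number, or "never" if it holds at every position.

Check low_ink → ○paused at each position in order: 0 ✓, 1 ✓.
At position 2 the labels are {error, low_ink} and the next position 3 has {active}, so low_ink → ○paused is false there. This is the first violation.

2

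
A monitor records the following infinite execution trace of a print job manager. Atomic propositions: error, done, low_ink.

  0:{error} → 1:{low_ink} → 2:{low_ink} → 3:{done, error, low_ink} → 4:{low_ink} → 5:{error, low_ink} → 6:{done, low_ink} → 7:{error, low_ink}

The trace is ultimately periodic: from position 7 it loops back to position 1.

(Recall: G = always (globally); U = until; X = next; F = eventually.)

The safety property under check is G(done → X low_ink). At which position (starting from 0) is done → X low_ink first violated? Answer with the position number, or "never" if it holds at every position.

never

done → X low_ink holds at every position 0..7, and those are all the positions the trace ever visits, so the invariant G(done → X low_ink) is never violated.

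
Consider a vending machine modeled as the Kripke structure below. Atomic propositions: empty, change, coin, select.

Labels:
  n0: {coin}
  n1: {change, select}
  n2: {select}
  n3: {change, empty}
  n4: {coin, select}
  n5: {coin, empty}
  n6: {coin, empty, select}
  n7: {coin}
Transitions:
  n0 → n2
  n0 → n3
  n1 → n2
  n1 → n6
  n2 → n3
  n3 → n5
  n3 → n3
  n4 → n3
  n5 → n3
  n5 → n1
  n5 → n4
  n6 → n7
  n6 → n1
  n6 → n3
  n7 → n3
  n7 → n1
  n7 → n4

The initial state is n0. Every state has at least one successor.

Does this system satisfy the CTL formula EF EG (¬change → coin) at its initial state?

States satisfying EG (¬change → coin): {n0, n1, n3, n4, n5, n6, n7}.
States satisfying EF EG (¬change → coin): {n0, n1, n2, n3, n4, n5, n6, n7}.
Some path from n0 reaches a state where EG (¬change → coin) holds.
n0 ∈ Sat(EF EG (¬change → coin)).

Holds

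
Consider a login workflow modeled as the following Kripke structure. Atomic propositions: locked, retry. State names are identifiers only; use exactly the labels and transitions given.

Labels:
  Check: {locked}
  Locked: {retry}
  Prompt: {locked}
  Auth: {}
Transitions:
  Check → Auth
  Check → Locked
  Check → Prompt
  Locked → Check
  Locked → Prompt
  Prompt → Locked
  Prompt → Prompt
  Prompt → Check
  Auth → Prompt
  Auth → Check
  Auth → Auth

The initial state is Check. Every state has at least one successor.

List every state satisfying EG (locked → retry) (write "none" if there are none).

States satisfying locked → retry: {Locked, Auth}.
States satisfying EG (locked → retry): {Auth}.

{Auth}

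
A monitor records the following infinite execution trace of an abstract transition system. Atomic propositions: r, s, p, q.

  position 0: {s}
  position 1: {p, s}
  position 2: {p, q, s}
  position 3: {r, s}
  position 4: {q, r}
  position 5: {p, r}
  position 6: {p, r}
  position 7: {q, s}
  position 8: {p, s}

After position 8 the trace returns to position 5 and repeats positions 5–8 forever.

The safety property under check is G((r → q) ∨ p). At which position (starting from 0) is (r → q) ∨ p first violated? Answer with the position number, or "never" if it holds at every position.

Check (r → q) ∨ p at each position in order: 0 ✓, 1 ✓, 2 ✓.
At position 3 the labels are {r, s}, so (r → q) ∨ p is false there. This is the first violation.

3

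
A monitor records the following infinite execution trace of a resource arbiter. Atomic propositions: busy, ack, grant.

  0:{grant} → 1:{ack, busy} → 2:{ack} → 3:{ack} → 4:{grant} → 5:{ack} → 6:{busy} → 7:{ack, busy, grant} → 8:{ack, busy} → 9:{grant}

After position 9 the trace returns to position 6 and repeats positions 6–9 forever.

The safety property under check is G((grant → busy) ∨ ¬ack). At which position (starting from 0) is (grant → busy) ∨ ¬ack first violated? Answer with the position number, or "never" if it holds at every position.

(grant → busy) ∨ ¬ack holds at every position 0..9, and those are all the positions the trace ever visits, so the invariant G((grant → busy) ∨ ¬ack) is never violated.

never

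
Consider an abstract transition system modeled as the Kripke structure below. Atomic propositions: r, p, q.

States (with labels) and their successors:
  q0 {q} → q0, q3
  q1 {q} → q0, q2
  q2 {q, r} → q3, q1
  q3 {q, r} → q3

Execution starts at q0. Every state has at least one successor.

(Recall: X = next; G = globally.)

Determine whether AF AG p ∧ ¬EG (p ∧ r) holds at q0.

States satisfying AG p: ∅.
States satisfying AF AG p: ∅.
States satisfying p ∧ r: ∅.
States satisfying EG (p ∧ r): ∅.
States satisfying ¬EG (p ∧ r): {q0, q1, q2, q3}.
States satisfying AF AG p ∧ ¬EG (p ∧ r): ∅.
q0 ∉ Sat(AF AG p ∧ ¬EG (p ∧ r)).

Violated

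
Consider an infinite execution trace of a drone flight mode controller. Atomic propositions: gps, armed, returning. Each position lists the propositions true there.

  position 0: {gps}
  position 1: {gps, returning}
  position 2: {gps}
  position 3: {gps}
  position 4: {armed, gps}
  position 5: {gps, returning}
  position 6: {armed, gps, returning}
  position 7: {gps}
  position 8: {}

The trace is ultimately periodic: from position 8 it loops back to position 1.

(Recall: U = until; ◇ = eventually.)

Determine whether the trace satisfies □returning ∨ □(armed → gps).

returning must hold at every position from 0 onward. It fails at position 0, so □returning is false.
armed → gps holds at every position 0..8, and those are all positions ever visited, so □(armed → gps) holds.
Positions where armed holds: 4, 6.
Check gps at each: 4→ok, 6→ok.
At position 0: □returning is false; □(armed → gps) is true; so □returning ∨ □(armed → gps) is true.

Holds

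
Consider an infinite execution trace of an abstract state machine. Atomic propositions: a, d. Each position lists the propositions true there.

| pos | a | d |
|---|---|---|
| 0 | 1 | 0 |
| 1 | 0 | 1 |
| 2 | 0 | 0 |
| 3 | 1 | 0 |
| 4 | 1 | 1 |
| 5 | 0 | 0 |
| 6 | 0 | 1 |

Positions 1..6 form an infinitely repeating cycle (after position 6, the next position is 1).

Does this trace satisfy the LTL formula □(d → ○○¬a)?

d → ○○¬a must hold at every position from 0 onward. It fails at position 1, so □(d → ○○¬a) is false.
Positions where d holds: 1, 4, 6.
Check ○○¬a at each: 1→fails, 4→ok, 6→ok.

Violated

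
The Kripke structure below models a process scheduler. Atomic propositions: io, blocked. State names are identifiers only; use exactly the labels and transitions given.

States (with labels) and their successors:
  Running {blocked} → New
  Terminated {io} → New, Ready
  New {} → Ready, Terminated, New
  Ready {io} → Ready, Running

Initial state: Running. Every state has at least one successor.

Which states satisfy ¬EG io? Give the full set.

States satisfying io: {Terminated, Ready}.
States satisfying EG io: {Terminated, Ready}.
States satisfying ¬EG io: {Running, New}.

{Running, New}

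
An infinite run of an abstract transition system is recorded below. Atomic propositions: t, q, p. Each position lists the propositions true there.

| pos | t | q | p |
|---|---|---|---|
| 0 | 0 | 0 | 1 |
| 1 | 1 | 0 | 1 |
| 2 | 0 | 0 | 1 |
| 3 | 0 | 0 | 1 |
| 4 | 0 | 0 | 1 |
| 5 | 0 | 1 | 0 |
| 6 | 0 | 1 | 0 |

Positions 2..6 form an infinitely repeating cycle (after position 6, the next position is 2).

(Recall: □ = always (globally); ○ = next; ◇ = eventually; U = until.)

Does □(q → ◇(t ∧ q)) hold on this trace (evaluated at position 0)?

Violated

q → ◇(t ∧ q) must hold at every position from 0 onward. It fails at position 5, so □(q → ◇(t ∧ q)) is false.
Positions where q holds: 5, 6.
Check ◇(t ∧ q) at each: 5→fails, 6→fails.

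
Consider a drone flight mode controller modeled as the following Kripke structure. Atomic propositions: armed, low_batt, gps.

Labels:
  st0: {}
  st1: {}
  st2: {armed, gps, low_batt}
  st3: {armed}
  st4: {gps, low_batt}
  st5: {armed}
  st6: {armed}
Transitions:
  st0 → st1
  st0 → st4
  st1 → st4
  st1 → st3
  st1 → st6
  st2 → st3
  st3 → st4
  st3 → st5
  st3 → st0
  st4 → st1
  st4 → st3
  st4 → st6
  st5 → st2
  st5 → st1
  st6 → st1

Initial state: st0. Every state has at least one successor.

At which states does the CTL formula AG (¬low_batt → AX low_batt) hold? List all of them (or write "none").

none

States satisfying ¬low_batt → AX low_batt: {st2, st4}.
States satisfying AG (¬low_batt → AX low_batt): ∅.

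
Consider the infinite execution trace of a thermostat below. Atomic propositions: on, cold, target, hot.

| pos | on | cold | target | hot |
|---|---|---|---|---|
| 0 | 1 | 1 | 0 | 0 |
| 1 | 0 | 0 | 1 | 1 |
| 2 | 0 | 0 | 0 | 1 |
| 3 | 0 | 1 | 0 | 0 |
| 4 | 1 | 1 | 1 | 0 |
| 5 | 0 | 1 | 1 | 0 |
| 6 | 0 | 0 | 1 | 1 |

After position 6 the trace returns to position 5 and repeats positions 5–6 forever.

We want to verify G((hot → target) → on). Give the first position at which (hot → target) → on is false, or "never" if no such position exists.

1

Check (hot → target) → on at each position in order: 0 ✓.
At position 1 the labels are {hot, target}, so (hot → target) → on is false there. This is the first violation.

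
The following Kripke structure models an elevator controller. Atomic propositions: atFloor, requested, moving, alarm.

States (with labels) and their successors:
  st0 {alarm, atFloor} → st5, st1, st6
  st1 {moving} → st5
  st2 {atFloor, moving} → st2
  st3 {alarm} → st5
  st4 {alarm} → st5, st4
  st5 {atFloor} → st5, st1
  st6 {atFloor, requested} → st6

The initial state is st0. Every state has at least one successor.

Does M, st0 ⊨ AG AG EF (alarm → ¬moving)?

Satisfied

States satisfying AG EF (alarm → ¬moving): {st0, st1, st2, st3, st4, st5, st6}.
States satisfying AG AG EF (alarm → ¬moving): {st0, st1, st2, st3, st4, st5, st6}.
Every state reachable from st0 satisfies AG EF (alarm → ¬moving).
st0 ∈ Sat(AG AG EF (alarm → ¬moving)).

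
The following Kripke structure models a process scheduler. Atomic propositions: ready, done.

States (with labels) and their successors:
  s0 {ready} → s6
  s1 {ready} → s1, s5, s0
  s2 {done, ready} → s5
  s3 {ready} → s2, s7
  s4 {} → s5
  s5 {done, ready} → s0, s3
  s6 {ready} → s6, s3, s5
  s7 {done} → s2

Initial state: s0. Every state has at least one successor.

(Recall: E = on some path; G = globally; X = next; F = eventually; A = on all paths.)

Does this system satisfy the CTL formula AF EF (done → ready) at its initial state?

States satisfying EF (done → ready): {s0, s1, s2, s3, s4, s5, s6, s7}.
States satisfying AF EF (done → ready): {s0, s1, s2, s3, s4, s5, s6, s7}.
s0 ∈ Sat(AF EF (done → ready)).

Holds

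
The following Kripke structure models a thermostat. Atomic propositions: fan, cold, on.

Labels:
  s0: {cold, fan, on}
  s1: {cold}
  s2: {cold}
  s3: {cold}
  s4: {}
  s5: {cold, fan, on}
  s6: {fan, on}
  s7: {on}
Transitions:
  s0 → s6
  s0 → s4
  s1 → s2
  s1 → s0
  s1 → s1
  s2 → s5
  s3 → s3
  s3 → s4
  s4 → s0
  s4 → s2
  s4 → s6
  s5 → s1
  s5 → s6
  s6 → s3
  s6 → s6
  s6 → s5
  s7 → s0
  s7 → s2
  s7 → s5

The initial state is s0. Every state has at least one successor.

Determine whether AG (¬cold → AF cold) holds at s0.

Does not hold

States satisfying ¬cold → AF cold: {s0, s1, s2, s3, s5, s7}.
States satisfying AG (¬cold → AF cold): ∅.
s4 is reachable from s0 and violates ¬cold → AF cold, so AG fails at s0.
s0 ∉ Sat(AG (¬cold → AF cold)).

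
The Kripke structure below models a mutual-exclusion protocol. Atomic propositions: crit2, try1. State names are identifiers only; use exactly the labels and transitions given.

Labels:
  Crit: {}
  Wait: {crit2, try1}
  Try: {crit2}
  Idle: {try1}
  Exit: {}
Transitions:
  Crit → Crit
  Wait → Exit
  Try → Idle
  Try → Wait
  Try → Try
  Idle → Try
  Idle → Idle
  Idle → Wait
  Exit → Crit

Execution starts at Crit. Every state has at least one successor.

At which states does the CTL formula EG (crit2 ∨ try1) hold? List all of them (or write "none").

States satisfying crit2 ∨ try1: {Wait, Try, Idle}.
States satisfying EG (crit2 ∨ try1): {Try, Idle}.

{Try, Idle}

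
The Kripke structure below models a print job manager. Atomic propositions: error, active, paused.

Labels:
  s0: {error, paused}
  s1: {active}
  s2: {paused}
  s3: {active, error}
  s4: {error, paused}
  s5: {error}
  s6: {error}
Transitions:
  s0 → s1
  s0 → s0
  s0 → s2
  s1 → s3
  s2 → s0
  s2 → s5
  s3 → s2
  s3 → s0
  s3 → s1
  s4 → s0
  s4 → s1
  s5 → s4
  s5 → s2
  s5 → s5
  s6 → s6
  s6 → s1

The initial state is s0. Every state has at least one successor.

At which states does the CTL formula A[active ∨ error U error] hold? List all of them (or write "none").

{s0, s1, s3, s4, s5, s6}

States satisfying active ∨ error: {s0, s1, s3, s4, s5, s6}.
States satisfying error: {s0, s3, s4, s5, s6}.
States satisfying A[active ∨ error U error]: {s0, s1, s3, s4, s5, s6}.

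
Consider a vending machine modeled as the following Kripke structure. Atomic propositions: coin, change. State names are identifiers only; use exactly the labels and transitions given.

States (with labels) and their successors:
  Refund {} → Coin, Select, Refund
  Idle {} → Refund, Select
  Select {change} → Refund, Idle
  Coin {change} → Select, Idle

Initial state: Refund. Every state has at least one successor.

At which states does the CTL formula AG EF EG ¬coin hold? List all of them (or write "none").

States satisfying EF EG ¬coin: {Refund, Idle, Select, Coin}.
States satisfying AG EF EG ¬coin: {Refund, Idle, Select, Coin}.

{Refund, Idle, Select, Coin}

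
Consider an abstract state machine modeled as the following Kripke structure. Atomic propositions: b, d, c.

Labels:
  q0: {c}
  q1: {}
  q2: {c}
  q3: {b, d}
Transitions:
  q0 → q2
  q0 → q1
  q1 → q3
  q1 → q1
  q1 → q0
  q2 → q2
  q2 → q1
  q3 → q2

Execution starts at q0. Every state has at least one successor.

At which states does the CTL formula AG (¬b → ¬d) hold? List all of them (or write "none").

{q0, q1, q2, q3}

States satisfying ¬b → ¬d: {q0, q1, q2, q3}.
States satisfying AG (¬b → ¬d): {q0, q1, q2, q3}.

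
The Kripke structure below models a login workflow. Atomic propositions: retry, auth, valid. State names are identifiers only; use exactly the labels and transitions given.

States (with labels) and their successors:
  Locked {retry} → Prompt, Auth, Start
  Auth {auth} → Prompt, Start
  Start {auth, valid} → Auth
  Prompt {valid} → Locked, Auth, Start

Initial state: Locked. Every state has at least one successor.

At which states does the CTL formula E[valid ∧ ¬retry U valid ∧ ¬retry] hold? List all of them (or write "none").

{Start, Prompt}

States satisfying valid ∧ ¬retry: {Start, Prompt}.
States satisfying E[valid ∧ ¬retry U valid ∧ ¬retry]: {Start, Prompt}.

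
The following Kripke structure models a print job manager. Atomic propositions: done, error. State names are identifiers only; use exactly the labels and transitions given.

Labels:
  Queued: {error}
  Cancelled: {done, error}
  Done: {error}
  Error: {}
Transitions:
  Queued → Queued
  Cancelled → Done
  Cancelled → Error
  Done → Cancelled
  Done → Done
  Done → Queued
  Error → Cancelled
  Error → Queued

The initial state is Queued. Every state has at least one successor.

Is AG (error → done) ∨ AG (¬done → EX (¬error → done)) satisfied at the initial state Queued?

States satisfying error → done: {Cancelled, Error}.
States satisfying AG (error → done): ∅.
States satisfying ¬done → EX (¬error → done): {Queued, Cancelled, Done, Error}.
States satisfying AG (¬done → EX (¬error → done)): {Queued, Cancelled, Done, Error}.
States satisfying AG (error → done) ∨ AG (¬done → EX (¬error → done)): {Queued, Cancelled, Done, Error}.
Queued ∈ Sat(AG (error → done) ∨ AG (¬done → EX (¬error → done))).

Yes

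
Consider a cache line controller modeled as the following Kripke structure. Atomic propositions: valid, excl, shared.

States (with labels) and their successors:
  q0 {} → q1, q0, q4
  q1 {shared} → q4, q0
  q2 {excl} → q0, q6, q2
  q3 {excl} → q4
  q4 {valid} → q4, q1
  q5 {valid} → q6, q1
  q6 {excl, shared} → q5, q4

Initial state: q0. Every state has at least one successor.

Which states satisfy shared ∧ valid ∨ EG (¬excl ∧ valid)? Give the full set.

{q4}

States satisfying shared ∧ valid: ∅.
States satisfying ¬excl ∧ valid: {q4, q5}.
States satisfying EG (¬excl ∧ valid): {q4}.
States satisfying shared ∧ valid ∨ EG (¬excl ∧ valid): {q4}.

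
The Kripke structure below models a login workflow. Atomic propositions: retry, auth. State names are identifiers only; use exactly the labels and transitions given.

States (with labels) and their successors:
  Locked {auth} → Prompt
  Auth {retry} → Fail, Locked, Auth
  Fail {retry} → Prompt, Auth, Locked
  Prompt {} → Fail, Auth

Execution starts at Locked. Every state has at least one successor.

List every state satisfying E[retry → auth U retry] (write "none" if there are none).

{Locked, Auth, Fail, Prompt}

States satisfying retry → auth: {Locked, Prompt}.
States satisfying retry: {Auth, Fail}.
States satisfying E[retry → auth U retry]: {Locked, Auth, Fail, Prompt}.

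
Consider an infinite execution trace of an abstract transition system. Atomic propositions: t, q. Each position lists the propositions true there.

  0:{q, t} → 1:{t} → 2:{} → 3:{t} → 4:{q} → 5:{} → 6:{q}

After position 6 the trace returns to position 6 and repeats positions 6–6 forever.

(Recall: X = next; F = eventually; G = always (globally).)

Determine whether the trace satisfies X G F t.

The position after 0 is 1; G F t is false there.

Does not hold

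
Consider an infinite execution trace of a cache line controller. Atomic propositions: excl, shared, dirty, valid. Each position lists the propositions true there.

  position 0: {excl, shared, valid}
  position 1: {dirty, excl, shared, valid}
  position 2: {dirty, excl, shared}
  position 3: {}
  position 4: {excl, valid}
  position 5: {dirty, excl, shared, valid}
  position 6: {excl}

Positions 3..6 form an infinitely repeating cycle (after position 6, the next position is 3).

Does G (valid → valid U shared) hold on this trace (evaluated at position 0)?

Satisfied

valid → valid U shared holds at every position 0..6, and those are all positions ever visited, so G (valid → valid U shared) holds.
Positions where valid holds: 0, 1, 4, 5.
Check valid U shared at each: 0→ok, 1→ok, 4→ok, 5→ok.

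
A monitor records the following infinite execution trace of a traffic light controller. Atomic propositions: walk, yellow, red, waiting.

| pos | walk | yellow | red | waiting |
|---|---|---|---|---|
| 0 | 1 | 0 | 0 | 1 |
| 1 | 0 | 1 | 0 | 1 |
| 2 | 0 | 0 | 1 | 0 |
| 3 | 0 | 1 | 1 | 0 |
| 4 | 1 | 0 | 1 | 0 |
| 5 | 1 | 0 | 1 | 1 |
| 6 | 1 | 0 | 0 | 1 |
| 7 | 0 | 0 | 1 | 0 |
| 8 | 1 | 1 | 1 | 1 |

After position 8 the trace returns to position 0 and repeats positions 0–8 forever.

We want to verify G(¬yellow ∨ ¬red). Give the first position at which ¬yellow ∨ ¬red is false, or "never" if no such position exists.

3

Check ¬yellow ∨ ¬red at each position in order: 0 ✓, 1 ✓, 2 ✓.
At position 3 the labels are {red, yellow}, so ¬yellow ∨ ¬red is false there. This is the first violation.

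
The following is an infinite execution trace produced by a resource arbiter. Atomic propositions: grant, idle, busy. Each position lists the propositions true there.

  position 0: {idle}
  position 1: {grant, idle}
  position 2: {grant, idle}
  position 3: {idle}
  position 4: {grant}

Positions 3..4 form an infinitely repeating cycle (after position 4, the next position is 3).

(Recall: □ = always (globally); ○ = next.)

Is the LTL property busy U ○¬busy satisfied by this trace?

Yes

Walking from position 0: ○¬busy first holds at position 0, and busy holds at every earlier position along the way, so busy U ○¬busy holds.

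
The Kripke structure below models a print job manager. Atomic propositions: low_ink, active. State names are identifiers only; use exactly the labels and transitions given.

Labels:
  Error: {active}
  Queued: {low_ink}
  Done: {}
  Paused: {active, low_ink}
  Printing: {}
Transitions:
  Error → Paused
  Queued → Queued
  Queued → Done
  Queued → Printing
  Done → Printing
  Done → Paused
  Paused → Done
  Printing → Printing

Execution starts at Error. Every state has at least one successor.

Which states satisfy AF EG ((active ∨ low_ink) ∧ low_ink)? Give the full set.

{Queued}

States satisfying EG ((active ∨ low_ink) ∧ low_ink): {Queued}.
States satisfying AF EG ((active ∨ low_ink) ∧ low_ink): {Queued}.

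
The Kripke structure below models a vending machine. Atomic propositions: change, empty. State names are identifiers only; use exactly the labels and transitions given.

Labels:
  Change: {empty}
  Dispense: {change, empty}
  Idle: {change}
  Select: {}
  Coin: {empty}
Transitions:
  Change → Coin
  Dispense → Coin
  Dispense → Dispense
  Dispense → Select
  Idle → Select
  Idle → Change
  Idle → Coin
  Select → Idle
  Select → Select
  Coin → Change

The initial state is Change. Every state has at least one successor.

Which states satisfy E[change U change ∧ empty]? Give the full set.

States satisfying change: {Dispense, Idle}.
States satisfying change ∧ empty: {Dispense}.
States satisfying E[change U change ∧ empty]: {Dispense}.

{Dispense}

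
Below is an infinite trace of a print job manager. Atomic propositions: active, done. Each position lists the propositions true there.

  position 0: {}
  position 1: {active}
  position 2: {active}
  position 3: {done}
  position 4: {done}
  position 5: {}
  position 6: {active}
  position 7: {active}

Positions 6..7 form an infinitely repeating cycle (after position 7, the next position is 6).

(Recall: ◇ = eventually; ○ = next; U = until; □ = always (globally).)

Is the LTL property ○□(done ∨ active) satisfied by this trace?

No

The position after 0 is 1; □(done ∨ active) is false there.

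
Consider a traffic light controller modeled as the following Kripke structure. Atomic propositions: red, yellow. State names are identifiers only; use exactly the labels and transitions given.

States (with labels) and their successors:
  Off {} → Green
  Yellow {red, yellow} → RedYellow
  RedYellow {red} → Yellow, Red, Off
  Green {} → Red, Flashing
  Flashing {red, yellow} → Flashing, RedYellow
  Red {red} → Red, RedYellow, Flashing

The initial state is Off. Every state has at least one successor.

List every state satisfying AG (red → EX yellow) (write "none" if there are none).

States satisfying red → EX yellow: {Off, RedYellow, Green, Flashing, Red}.
States satisfying AG (red → EX yellow): ∅.

none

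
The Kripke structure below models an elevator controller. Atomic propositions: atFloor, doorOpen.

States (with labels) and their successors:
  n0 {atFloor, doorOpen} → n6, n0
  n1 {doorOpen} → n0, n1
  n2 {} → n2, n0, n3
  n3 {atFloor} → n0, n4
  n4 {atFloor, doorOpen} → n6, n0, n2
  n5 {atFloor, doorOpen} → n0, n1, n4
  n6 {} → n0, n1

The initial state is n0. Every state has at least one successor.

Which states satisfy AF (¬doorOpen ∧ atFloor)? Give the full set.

States satisfying ¬doorOpen ∧ atFloor: {n3}.
States satisfying AF (¬doorOpen ∧ atFloor): {n3}.

{n3}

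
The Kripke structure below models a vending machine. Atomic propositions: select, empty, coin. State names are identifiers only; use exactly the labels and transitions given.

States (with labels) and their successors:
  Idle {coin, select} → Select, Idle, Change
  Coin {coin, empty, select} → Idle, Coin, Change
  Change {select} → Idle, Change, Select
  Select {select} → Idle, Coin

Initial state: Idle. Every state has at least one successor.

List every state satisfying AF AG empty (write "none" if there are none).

none

States satisfying AG empty: ∅.
States satisfying AF AG empty: ∅.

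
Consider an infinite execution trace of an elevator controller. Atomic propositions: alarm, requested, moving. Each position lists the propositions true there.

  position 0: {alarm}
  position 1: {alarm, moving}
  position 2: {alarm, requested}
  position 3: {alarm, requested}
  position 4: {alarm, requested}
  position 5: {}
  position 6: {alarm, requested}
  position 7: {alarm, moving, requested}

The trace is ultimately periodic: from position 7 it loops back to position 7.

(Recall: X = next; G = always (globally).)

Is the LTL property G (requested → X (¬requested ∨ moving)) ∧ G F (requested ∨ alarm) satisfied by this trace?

Does not hold

requested → X (¬requested ∨ moving) must hold at every position from 0 onward. It fails at position 2, so G (requested → X (¬requested ∨ moving)) is false.
Positions where requested holds: 2, 3, 4, 6, 7.
Check X (¬requested ∨ moving) at each: 2→fails, 3→fails, 4→ok, 6→ok, 7→ok.
F (requested ∨ alarm) holds at every position 0..7, and those are all positions ever visited, so G F (requested ∨ alarm) holds.
At position 0: G (requested → X (¬requested ∨ moving)) is false; G F (requested ∨ alarm) is true; so G (requested → X (¬requested ∨ moving)) ∧ G F (requested ∨ alarm) is false.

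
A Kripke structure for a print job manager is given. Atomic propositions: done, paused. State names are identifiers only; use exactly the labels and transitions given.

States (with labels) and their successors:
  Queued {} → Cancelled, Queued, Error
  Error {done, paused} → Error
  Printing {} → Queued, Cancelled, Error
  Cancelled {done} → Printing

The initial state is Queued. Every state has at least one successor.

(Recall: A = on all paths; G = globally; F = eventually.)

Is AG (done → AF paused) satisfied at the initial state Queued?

States satisfying done → AF paused: {Queued, Error, Printing}.
States satisfying AG (done → AF paused): {Error}.
Cancelled is reachable from Queued and violates done → AF paused, so AG fails at Queued.
Queued ∉ Sat(AG (done → AF paused)).

Violated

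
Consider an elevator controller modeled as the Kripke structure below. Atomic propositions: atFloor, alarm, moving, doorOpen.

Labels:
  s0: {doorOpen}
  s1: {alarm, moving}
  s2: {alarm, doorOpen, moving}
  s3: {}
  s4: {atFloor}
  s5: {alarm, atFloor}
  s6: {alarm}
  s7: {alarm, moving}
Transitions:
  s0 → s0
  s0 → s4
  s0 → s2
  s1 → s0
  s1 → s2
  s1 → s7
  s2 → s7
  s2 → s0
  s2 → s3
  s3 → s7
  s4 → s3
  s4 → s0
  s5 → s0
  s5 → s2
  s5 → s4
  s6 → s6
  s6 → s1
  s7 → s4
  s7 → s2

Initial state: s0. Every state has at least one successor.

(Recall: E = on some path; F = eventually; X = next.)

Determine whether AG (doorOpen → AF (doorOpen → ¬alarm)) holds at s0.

Satisfied

States satisfying doorOpen → AF (doorOpen → ¬alarm): {s0, s1, s2, s3, s4, s5, s6, s7}.
States satisfying AG (doorOpen → AF (doorOpen → ¬alarm)): {s0, s1, s2, s3, s4, s5, s6, s7}.
Every state reachable from s0 satisfies doorOpen → AF (doorOpen → ¬alarm).
s0 ∈ Sat(AG (doorOpen → AF (doorOpen → ¬alarm))).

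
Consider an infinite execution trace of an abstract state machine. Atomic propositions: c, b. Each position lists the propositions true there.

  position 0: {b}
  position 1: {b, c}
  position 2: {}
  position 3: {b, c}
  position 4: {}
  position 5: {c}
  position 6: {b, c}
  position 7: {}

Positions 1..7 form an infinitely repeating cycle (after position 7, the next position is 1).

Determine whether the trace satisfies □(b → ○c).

Violated

b → ○c must hold at every position from 0 onward. It fails at position 1, so □(b → ○c) is false.
Positions where b holds: 0, 1, 3, 6.
Check ○c at each: 0→ok, 1→fails, 3→fails, 6→fails.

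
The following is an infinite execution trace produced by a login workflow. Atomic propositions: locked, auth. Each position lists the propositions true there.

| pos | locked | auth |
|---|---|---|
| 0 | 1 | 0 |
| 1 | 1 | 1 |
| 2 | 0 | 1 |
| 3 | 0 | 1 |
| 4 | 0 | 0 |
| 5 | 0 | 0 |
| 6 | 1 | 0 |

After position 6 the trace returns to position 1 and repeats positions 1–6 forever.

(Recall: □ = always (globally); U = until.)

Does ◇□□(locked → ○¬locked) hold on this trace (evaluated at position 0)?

□□(locked → ○¬locked) is false at every position 0..6, so it never becomes true and ◇□□(locked → ○¬locked) fails.

Violated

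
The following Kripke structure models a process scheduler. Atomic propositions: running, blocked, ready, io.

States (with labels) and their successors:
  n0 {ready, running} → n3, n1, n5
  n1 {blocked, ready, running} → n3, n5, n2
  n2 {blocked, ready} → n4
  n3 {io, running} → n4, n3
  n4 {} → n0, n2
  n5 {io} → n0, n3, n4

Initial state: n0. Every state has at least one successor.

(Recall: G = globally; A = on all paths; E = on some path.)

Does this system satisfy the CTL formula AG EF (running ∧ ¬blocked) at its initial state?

Holds

States satisfying EF (running ∧ ¬blocked): {n0, n1, n2, n3, n4, n5}.
States satisfying AG EF (running ∧ ¬blocked): {n0, n1, n2, n3, n4, n5}.
Every state reachable from n0 satisfies EF (running ∧ ¬blocked).
n0 ∈ Sat(AG EF (running ∧ ¬blocked)).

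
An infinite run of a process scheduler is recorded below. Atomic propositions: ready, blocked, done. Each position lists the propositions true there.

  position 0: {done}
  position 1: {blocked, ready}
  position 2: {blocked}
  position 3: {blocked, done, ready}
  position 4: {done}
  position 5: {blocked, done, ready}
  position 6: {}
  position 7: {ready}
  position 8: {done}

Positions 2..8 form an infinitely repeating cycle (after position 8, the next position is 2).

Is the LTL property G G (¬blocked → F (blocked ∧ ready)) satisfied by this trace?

G (¬blocked → F (blocked ∧ ready)) holds at every position 0..8, and those are all positions ever visited, so G G (¬blocked → F (blocked ∧ ready)) holds.

Yes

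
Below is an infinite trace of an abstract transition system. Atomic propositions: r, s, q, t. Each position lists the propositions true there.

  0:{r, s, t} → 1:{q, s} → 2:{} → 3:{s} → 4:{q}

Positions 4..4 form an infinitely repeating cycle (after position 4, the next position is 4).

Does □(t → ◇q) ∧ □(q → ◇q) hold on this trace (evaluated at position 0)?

t → ◇q holds at every position 0..4, and those are all positions ever visited, so □(t → ◇q) holds.
Positions where t holds: 0.
Check ◇q at each: 0→ok.
q → ◇q holds at every position 0..4, and those are all positions ever visited, so □(q → ◇q) holds.
Positions where q holds: 1, 4.
Check ◇q at each: 1→ok, 4→ok.
At position 0: □(t → ◇q) is true; □(q → ◇q) is true; so □(t → ◇q) ∧ □(q → ◇q) is true.

Yes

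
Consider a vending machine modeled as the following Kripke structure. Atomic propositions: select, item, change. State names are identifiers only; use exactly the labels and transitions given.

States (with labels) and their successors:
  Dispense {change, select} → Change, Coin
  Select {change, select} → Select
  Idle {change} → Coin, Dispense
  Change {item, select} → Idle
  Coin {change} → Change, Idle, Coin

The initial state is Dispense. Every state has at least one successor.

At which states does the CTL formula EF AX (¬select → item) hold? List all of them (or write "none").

{Select}

States satisfying AX (¬select → item): {Select}.
States satisfying EF AX (¬select → item): {Select}.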